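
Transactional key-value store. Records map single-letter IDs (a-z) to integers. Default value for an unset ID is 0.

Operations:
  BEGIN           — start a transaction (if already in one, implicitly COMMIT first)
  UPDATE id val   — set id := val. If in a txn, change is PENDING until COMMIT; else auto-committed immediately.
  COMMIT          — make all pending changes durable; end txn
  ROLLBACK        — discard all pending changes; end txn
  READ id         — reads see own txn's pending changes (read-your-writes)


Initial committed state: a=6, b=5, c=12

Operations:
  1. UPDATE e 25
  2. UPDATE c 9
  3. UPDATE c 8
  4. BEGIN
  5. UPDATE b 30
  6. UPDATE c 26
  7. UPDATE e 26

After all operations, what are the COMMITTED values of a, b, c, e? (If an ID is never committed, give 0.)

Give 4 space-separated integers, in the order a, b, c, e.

Answer: 6 5 8 25

Derivation:
Initial committed: {a=6, b=5, c=12}
Op 1: UPDATE e=25 (auto-commit; committed e=25)
Op 2: UPDATE c=9 (auto-commit; committed c=9)
Op 3: UPDATE c=8 (auto-commit; committed c=8)
Op 4: BEGIN: in_txn=True, pending={}
Op 5: UPDATE b=30 (pending; pending now {b=30})
Op 6: UPDATE c=26 (pending; pending now {b=30, c=26})
Op 7: UPDATE e=26 (pending; pending now {b=30, c=26, e=26})
Final committed: {a=6, b=5, c=8, e=25}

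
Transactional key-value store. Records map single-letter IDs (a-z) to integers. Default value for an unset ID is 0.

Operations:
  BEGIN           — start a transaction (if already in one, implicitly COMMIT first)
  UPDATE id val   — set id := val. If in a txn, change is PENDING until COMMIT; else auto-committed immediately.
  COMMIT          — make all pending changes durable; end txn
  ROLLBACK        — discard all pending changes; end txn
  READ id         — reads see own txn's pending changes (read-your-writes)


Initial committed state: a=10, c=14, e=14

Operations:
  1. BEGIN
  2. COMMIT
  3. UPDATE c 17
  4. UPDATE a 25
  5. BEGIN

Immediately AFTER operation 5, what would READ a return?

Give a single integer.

Answer: 25

Derivation:
Initial committed: {a=10, c=14, e=14}
Op 1: BEGIN: in_txn=True, pending={}
Op 2: COMMIT: merged [] into committed; committed now {a=10, c=14, e=14}
Op 3: UPDATE c=17 (auto-commit; committed c=17)
Op 4: UPDATE a=25 (auto-commit; committed a=25)
Op 5: BEGIN: in_txn=True, pending={}
After op 5: visible(a) = 25 (pending={}, committed={a=25, c=17, e=14})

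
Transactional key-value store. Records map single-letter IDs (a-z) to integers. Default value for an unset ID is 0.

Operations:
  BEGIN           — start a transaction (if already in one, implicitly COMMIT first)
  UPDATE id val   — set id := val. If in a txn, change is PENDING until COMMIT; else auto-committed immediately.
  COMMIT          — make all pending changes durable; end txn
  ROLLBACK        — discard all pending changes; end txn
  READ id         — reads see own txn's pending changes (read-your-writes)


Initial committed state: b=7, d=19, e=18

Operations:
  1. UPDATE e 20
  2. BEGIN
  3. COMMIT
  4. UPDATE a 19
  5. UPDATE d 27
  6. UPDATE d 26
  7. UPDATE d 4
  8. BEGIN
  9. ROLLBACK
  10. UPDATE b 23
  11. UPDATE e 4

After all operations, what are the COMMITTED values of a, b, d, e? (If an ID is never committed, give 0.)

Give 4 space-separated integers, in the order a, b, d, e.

Answer: 19 23 4 4

Derivation:
Initial committed: {b=7, d=19, e=18}
Op 1: UPDATE e=20 (auto-commit; committed e=20)
Op 2: BEGIN: in_txn=True, pending={}
Op 3: COMMIT: merged [] into committed; committed now {b=7, d=19, e=20}
Op 4: UPDATE a=19 (auto-commit; committed a=19)
Op 5: UPDATE d=27 (auto-commit; committed d=27)
Op 6: UPDATE d=26 (auto-commit; committed d=26)
Op 7: UPDATE d=4 (auto-commit; committed d=4)
Op 8: BEGIN: in_txn=True, pending={}
Op 9: ROLLBACK: discarded pending []; in_txn=False
Op 10: UPDATE b=23 (auto-commit; committed b=23)
Op 11: UPDATE e=4 (auto-commit; committed e=4)
Final committed: {a=19, b=23, d=4, e=4}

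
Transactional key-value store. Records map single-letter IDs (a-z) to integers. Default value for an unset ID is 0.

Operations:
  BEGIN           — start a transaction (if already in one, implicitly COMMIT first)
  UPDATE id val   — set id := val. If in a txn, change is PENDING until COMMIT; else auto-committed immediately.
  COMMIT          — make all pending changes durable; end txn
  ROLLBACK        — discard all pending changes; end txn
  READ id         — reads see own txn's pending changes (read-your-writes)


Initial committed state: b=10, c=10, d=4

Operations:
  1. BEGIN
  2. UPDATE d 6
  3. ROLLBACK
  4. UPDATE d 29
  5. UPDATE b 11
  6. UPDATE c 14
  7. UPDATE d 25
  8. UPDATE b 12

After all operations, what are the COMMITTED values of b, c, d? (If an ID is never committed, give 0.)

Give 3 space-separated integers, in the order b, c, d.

Initial committed: {b=10, c=10, d=4}
Op 1: BEGIN: in_txn=True, pending={}
Op 2: UPDATE d=6 (pending; pending now {d=6})
Op 3: ROLLBACK: discarded pending ['d']; in_txn=False
Op 4: UPDATE d=29 (auto-commit; committed d=29)
Op 5: UPDATE b=11 (auto-commit; committed b=11)
Op 6: UPDATE c=14 (auto-commit; committed c=14)
Op 7: UPDATE d=25 (auto-commit; committed d=25)
Op 8: UPDATE b=12 (auto-commit; committed b=12)
Final committed: {b=12, c=14, d=25}

Answer: 12 14 25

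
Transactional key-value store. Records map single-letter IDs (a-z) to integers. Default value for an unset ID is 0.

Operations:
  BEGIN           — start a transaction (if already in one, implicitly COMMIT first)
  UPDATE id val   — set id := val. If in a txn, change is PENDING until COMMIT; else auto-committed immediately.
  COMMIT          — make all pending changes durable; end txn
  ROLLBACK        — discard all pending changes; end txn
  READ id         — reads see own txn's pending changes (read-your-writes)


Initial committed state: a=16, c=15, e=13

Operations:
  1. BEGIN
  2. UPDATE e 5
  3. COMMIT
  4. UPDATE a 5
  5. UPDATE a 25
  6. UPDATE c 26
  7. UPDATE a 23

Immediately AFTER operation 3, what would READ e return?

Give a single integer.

Initial committed: {a=16, c=15, e=13}
Op 1: BEGIN: in_txn=True, pending={}
Op 2: UPDATE e=5 (pending; pending now {e=5})
Op 3: COMMIT: merged ['e'] into committed; committed now {a=16, c=15, e=5}
After op 3: visible(e) = 5 (pending={}, committed={a=16, c=15, e=5})

Answer: 5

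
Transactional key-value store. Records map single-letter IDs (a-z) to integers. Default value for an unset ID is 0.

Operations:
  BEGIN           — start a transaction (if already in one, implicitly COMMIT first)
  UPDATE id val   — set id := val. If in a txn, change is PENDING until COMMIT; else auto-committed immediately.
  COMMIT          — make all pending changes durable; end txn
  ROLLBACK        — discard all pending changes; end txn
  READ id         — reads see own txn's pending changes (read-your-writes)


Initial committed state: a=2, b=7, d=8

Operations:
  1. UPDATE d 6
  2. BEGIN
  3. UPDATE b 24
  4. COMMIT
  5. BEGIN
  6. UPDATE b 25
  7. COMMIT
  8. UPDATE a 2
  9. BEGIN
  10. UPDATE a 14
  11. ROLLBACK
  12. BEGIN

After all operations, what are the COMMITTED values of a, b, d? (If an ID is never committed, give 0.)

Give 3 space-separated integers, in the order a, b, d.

Initial committed: {a=2, b=7, d=8}
Op 1: UPDATE d=6 (auto-commit; committed d=6)
Op 2: BEGIN: in_txn=True, pending={}
Op 3: UPDATE b=24 (pending; pending now {b=24})
Op 4: COMMIT: merged ['b'] into committed; committed now {a=2, b=24, d=6}
Op 5: BEGIN: in_txn=True, pending={}
Op 6: UPDATE b=25 (pending; pending now {b=25})
Op 7: COMMIT: merged ['b'] into committed; committed now {a=2, b=25, d=6}
Op 8: UPDATE a=2 (auto-commit; committed a=2)
Op 9: BEGIN: in_txn=True, pending={}
Op 10: UPDATE a=14 (pending; pending now {a=14})
Op 11: ROLLBACK: discarded pending ['a']; in_txn=False
Op 12: BEGIN: in_txn=True, pending={}
Final committed: {a=2, b=25, d=6}

Answer: 2 25 6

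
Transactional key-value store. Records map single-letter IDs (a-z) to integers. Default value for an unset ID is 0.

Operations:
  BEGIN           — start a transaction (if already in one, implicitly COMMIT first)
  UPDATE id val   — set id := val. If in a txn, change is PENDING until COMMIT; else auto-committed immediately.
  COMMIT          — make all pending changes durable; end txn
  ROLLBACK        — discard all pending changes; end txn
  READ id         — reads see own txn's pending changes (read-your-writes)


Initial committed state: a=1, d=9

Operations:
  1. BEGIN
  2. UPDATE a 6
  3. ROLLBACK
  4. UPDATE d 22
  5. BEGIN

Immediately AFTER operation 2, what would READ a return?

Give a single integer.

Answer: 6

Derivation:
Initial committed: {a=1, d=9}
Op 1: BEGIN: in_txn=True, pending={}
Op 2: UPDATE a=6 (pending; pending now {a=6})
After op 2: visible(a) = 6 (pending={a=6}, committed={a=1, d=9})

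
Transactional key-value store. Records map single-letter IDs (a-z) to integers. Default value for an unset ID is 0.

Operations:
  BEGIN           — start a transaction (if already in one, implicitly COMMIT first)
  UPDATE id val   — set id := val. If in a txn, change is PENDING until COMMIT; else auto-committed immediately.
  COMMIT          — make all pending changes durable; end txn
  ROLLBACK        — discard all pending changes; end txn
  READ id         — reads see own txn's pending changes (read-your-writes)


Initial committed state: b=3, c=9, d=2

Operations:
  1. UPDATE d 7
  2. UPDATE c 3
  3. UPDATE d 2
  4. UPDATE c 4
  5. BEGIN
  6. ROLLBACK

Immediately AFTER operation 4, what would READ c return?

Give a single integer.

Initial committed: {b=3, c=9, d=2}
Op 1: UPDATE d=7 (auto-commit; committed d=7)
Op 2: UPDATE c=3 (auto-commit; committed c=3)
Op 3: UPDATE d=2 (auto-commit; committed d=2)
Op 4: UPDATE c=4 (auto-commit; committed c=4)
After op 4: visible(c) = 4 (pending={}, committed={b=3, c=4, d=2})

Answer: 4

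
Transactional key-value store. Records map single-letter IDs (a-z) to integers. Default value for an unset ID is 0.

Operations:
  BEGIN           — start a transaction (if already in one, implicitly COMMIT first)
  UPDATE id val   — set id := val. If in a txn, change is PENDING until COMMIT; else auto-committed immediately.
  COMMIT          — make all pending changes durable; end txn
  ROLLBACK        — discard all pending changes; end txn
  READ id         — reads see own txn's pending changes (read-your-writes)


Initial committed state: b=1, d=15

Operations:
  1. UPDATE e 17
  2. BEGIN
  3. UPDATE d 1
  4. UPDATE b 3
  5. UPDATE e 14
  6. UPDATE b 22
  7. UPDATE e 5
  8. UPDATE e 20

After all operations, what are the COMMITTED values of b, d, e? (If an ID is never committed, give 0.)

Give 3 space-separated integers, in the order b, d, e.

Initial committed: {b=1, d=15}
Op 1: UPDATE e=17 (auto-commit; committed e=17)
Op 2: BEGIN: in_txn=True, pending={}
Op 3: UPDATE d=1 (pending; pending now {d=1})
Op 4: UPDATE b=3 (pending; pending now {b=3, d=1})
Op 5: UPDATE e=14 (pending; pending now {b=3, d=1, e=14})
Op 6: UPDATE b=22 (pending; pending now {b=22, d=1, e=14})
Op 7: UPDATE e=5 (pending; pending now {b=22, d=1, e=5})
Op 8: UPDATE e=20 (pending; pending now {b=22, d=1, e=20})
Final committed: {b=1, d=15, e=17}

Answer: 1 15 17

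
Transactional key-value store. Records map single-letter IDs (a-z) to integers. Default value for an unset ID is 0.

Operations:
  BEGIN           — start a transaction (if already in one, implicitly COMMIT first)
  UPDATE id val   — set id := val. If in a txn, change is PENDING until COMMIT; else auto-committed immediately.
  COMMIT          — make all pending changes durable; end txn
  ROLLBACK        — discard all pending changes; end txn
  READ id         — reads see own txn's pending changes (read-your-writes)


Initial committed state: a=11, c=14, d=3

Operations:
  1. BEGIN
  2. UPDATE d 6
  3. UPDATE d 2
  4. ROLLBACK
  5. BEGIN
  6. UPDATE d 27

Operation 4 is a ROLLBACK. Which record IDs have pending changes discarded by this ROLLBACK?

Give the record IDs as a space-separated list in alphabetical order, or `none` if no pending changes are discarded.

Initial committed: {a=11, c=14, d=3}
Op 1: BEGIN: in_txn=True, pending={}
Op 2: UPDATE d=6 (pending; pending now {d=6})
Op 3: UPDATE d=2 (pending; pending now {d=2})
Op 4: ROLLBACK: discarded pending ['d']; in_txn=False
Op 5: BEGIN: in_txn=True, pending={}
Op 6: UPDATE d=27 (pending; pending now {d=27})
ROLLBACK at op 4 discards: ['d']

Answer: d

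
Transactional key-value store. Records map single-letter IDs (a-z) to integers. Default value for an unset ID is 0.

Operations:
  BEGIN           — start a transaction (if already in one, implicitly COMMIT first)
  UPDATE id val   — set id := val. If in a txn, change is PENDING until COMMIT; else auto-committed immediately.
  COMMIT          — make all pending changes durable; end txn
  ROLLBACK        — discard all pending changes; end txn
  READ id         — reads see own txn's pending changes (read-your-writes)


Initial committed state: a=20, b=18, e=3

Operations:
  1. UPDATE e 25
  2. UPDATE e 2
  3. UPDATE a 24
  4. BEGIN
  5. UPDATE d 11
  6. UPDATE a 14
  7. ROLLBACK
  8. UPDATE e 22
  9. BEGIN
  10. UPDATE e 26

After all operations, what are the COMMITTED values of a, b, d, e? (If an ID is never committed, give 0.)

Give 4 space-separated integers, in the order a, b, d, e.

Initial committed: {a=20, b=18, e=3}
Op 1: UPDATE e=25 (auto-commit; committed e=25)
Op 2: UPDATE e=2 (auto-commit; committed e=2)
Op 3: UPDATE a=24 (auto-commit; committed a=24)
Op 4: BEGIN: in_txn=True, pending={}
Op 5: UPDATE d=11 (pending; pending now {d=11})
Op 6: UPDATE a=14 (pending; pending now {a=14, d=11})
Op 7: ROLLBACK: discarded pending ['a', 'd']; in_txn=False
Op 8: UPDATE e=22 (auto-commit; committed e=22)
Op 9: BEGIN: in_txn=True, pending={}
Op 10: UPDATE e=26 (pending; pending now {e=26})
Final committed: {a=24, b=18, e=22}

Answer: 24 18 0 22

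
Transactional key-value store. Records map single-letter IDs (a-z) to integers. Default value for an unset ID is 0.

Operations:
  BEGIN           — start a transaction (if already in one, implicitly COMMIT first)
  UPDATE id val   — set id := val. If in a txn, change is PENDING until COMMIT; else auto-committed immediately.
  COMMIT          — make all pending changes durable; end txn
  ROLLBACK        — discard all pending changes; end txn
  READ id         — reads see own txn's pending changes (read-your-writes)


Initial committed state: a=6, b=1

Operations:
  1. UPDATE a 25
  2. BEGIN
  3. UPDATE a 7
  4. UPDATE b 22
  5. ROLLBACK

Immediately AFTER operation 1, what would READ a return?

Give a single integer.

Answer: 25

Derivation:
Initial committed: {a=6, b=1}
Op 1: UPDATE a=25 (auto-commit; committed a=25)
After op 1: visible(a) = 25 (pending={}, committed={a=25, b=1})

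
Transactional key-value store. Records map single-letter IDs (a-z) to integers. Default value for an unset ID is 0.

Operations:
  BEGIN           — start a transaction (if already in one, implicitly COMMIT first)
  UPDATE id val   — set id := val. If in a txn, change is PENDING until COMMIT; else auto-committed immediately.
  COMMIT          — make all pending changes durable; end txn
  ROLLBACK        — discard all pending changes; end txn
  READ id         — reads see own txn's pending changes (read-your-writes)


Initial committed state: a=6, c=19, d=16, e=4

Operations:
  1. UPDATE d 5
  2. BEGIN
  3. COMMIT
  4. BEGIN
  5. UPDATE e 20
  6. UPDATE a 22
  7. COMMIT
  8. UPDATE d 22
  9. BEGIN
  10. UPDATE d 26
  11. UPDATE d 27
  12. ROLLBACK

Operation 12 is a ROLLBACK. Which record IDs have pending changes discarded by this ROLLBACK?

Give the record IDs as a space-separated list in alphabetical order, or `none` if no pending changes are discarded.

Initial committed: {a=6, c=19, d=16, e=4}
Op 1: UPDATE d=5 (auto-commit; committed d=5)
Op 2: BEGIN: in_txn=True, pending={}
Op 3: COMMIT: merged [] into committed; committed now {a=6, c=19, d=5, e=4}
Op 4: BEGIN: in_txn=True, pending={}
Op 5: UPDATE e=20 (pending; pending now {e=20})
Op 6: UPDATE a=22 (pending; pending now {a=22, e=20})
Op 7: COMMIT: merged ['a', 'e'] into committed; committed now {a=22, c=19, d=5, e=20}
Op 8: UPDATE d=22 (auto-commit; committed d=22)
Op 9: BEGIN: in_txn=True, pending={}
Op 10: UPDATE d=26 (pending; pending now {d=26})
Op 11: UPDATE d=27 (pending; pending now {d=27})
Op 12: ROLLBACK: discarded pending ['d']; in_txn=False
ROLLBACK at op 12 discards: ['d']

Answer: d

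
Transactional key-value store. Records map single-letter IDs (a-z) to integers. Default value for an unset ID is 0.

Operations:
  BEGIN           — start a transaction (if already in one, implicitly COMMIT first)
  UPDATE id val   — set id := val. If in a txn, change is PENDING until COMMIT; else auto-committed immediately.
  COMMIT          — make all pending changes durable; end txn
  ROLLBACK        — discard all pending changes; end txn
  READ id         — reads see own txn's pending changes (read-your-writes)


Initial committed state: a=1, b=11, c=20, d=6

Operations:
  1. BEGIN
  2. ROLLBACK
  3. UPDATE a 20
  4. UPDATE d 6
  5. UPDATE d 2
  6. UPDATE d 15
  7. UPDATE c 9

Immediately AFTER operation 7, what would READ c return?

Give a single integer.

Initial committed: {a=1, b=11, c=20, d=6}
Op 1: BEGIN: in_txn=True, pending={}
Op 2: ROLLBACK: discarded pending []; in_txn=False
Op 3: UPDATE a=20 (auto-commit; committed a=20)
Op 4: UPDATE d=6 (auto-commit; committed d=6)
Op 5: UPDATE d=2 (auto-commit; committed d=2)
Op 6: UPDATE d=15 (auto-commit; committed d=15)
Op 7: UPDATE c=9 (auto-commit; committed c=9)
After op 7: visible(c) = 9 (pending={}, committed={a=20, b=11, c=9, d=15})

Answer: 9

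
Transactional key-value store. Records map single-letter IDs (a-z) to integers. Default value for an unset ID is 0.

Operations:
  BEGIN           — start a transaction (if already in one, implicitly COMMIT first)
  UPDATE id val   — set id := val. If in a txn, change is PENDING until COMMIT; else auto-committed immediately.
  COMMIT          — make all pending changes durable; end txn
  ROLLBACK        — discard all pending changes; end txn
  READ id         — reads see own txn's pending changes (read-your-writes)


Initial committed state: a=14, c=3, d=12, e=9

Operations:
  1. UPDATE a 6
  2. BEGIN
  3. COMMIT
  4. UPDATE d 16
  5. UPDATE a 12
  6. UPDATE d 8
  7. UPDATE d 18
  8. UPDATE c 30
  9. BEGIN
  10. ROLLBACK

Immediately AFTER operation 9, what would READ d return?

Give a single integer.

Initial committed: {a=14, c=3, d=12, e=9}
Op 1: UPDATE a=6 (auto-commit; committed a=6)
Op 2: BEGIN: in_txn=True, pending={}
Op 3: COMMIT: merged [] into committed; committed now {a=6, c=3, d=12, e=9}
Op 4: UPDATE d=16 (auto-commit; committed d=16)
Op 5: UPDATE a=12 (auto-commit; committed a=12)
Op 6: UPDATE d=8 (auto-commit; committed d=8)
Op 7: UPDATE d=18 (auto-commit; committed d=18)
Op 8: UPDATE c=30 (auto-commit; committed c=30)
Op 9: BEGIN: in_txn=True, pending={}
After op 9: visible(d) = 18 (pending={}, committed={a=12, c=30, d=18, e=9})

Answer: 18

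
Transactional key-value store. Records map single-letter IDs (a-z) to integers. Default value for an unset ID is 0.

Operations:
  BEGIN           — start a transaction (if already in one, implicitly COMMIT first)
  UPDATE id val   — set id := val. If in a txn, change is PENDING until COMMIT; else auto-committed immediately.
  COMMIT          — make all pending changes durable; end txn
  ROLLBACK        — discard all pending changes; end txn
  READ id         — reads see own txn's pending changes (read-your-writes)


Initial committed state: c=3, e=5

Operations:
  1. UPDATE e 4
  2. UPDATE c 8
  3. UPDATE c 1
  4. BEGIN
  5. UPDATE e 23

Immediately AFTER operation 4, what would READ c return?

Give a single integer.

Initial committed: {c=3, e=5}
Op 1: UPDATE e=4 (auto-commit; committed e=4)
Op 2: UPDATE c=8 (auto-commit; committed c=8)
Op 3: UPDATE c=1 (auto-commit; committed c=1)
Op 4: BEGIN: in_txn=True, pending={}
After op 4: visible(c) = 1 (pending={}, committed={c=1, e=4})

Answer: 1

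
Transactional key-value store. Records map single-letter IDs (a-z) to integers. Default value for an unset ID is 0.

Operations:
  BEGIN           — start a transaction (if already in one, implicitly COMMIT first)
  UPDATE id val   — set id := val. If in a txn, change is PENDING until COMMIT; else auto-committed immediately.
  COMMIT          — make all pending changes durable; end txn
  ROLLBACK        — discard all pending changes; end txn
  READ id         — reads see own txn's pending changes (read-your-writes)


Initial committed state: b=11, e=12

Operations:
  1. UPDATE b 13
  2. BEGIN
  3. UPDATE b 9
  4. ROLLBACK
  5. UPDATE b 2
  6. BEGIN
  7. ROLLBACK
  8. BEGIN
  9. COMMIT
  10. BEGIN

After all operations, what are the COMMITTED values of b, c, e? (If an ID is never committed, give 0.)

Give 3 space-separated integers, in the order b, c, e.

Answer: 2 0 12

Derivation:
Initial committed: {b=11, e=12}
Op 1: UPDATE b=13 (auto-commit; committed b=13)
Op 2: BEGIN: in_txn=True, pending={}
Op 3: UPDATE b=9 (pending; pending now {b=9})
Op 4: ROLLBACK: discarded pending ['b']; in_txn=False
Op 5: UPDATE b=2 (auto-commit; committed b=2)
Op 6: BEGIN: in_txn=True, pending={}
Op 7: ROLLBACK: discarded pending []; in_txn=False
Op 8: BEGIN: in_txn=True, pending={}
Op 9: COMMIT: merged [] into committed; committed now {b=2, e=12}
Op 10: BEGIN: in_txn=True, pending={}
Final committed: {b=2, e=12}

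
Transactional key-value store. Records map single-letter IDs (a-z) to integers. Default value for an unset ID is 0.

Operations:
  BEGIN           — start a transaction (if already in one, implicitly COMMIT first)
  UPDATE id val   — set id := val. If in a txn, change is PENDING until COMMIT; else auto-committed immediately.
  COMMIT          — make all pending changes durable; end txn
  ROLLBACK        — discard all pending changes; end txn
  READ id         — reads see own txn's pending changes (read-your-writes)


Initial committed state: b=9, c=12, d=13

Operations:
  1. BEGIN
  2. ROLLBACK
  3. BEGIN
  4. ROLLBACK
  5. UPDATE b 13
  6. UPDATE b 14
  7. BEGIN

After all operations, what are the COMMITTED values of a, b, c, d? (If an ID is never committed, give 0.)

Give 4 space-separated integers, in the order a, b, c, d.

Answer: 0 14 12 13

Derivation:
Initial committed: {b=9, c=12, d=13}
Op 1: BEGIN: in_txn=True, pending={}
Op 2: ROLLBACK: discarded pending []; in_txn=False
Op 3: BEGIN: in_txn=True, pending={}
Op 4: ROLLBACK: discarded pending []; in_txn=False
Op 5: UPDATE b=13 (auto-commit; committed b=13)
Op 6: UPDATE b=14 (auto-commit; committed b=14)
Op 7: BEGIN: in_txn=True, pending={}
Final committed: {b=14, c=12, d=13}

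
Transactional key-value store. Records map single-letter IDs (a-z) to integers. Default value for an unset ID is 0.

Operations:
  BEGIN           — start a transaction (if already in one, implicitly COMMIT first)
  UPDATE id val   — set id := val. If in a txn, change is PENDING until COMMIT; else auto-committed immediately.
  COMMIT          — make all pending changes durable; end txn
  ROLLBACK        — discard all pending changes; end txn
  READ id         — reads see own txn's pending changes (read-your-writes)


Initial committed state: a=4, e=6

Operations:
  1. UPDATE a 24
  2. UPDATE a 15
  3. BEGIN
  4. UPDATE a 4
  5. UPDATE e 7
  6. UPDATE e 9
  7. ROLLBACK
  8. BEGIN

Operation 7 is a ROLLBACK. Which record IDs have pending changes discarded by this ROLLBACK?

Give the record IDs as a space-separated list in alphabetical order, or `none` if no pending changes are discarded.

Initial committed: {a=4, e=6}
Op 1: UPDATE a=24 (auto-commit; committed a=24)
Op 2: UPDATE a=15 (auto-commit; committed a=15)
Op 3: BEGIN: in_txn=True, pending={}
Op 4: UPDATE a=4 (pending; pending now {a=4})
Op 5: UPDATE e=7 (pending; pending now {a=4, e=7})
Op 6: UPDATE e=9 (pending; pending now {a=4, e=9})
Op 7: ROLLBACK: discarded pending ['a', 'e']; in_txn=False
Op 8: BEGIN: in_txn=True, pending={}
ROLLBACK at op 7 discards: ['a', 'e']

Answer: a e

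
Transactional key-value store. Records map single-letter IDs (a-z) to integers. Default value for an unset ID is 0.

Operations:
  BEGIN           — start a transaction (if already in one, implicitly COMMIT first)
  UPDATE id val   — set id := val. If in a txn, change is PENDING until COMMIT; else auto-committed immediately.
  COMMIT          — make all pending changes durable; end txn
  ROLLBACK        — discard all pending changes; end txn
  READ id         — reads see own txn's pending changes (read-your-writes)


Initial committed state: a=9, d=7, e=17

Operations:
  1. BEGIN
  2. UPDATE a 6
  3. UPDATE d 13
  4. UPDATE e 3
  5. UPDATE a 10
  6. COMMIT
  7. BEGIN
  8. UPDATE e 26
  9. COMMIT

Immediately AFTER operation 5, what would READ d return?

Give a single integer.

Answer: 13

Derivation:
Initial committed: {a=9, d=7, e=17}
Op 1: BEGIN: in_txn=True, pending={}
Op 2: UPDATE a=6 (pending; pending now {a=6})
Op 3: UPDATE d=13 (pending; pending now {a=6, d=13})
Op 4: UPDATE e=3 (pending; pending now {a=6, d=13, e=3})
Op 5: UPDATE a=10 (pending; pending now {a=10, d=13, e=3})
After op 5: visible(d) = 13 (pending={a=10, d=13, e=3}, committed={a=9, d=7, e=17})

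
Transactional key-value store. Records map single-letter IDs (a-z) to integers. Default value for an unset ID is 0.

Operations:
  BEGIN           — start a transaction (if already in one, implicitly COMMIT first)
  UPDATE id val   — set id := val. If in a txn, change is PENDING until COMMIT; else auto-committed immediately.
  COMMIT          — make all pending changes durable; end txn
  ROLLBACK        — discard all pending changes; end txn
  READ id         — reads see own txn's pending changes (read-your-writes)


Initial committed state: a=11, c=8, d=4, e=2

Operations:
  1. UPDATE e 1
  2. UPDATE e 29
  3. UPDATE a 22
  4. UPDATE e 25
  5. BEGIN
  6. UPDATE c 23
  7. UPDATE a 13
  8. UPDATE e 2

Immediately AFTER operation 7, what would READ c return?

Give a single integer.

Initial committed: {a=11, c=8, d=4, e=2}
Op 1: UPDATE e=1 (auto-commit; committed e=1)
Op 2: UPDATE e=29 (auto-commit; committed e=29)
Op 3: UPDATE a=22 (auto-commit; committed a=22)
Op 4: UPDATE e=25 (auto-commit; committed e=25)
Op 5: BEGIN: in_txn=True, pending={}
Op 6: UPDATE c=23 (pending; pending now {c=23})
Op 7: UPDATE a=13 (pending; pending now {a=13, c=23})
After op 7: visible(c) = 23 (pending={a=13, c=23}, committed={a=22, c=8, d=4, e=25})

Answer: 23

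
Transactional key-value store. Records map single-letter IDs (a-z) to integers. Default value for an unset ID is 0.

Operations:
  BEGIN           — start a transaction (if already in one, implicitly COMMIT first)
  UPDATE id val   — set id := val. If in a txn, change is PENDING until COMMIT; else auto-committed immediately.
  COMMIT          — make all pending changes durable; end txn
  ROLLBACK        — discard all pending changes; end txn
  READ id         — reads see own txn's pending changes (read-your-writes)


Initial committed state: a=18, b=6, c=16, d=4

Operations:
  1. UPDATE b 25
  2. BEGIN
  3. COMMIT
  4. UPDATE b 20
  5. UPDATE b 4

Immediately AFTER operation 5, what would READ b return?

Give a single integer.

Answer: 4

Derivation:
Initial committed: {a=18, b=6, c=16, d=4}
Op 1: UPDATE b=25 (auto-commit; committed b=25)
Op 2: BEGIN: in_txn=True, pending={}
Op 3: COMMIT: merged [] into committed; committed now {a=18, b=25, c=16, d=4}
Op 4: UPDATE b=20 (auto-commit; committed b=20)
Op 5: UPDATE b=4 (auto-commit; committed b=4)
After op 5: visible(b) = 4 (pending={}, committed={a=18, b=4, c=16, d=4})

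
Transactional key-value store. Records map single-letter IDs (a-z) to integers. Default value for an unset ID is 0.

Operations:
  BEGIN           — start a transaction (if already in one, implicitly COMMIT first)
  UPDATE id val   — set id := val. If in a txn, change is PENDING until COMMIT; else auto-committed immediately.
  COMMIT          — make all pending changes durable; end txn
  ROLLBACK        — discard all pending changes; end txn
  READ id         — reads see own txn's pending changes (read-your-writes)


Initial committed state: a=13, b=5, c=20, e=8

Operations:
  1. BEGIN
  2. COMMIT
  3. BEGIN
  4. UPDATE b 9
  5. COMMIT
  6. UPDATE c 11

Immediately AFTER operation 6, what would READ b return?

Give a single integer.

Answer: 9

Derivation:
Initial committed: {a=13, b=5, c=20, e=8}
Op 1: BEGIN: in_txn=True, pending={}
Op 2: COMMIT: merged [] into committed; committed now {a=13, b=5, c=20, e=8}
Op 3: BEGIN: in_txn=True, pending={}
Op 4: UPDATE b=9 (pending; pending now {b=9})
Op 5: COMMIT: merged ['b'] into committed; committed now {a=13, b=9, c=20, e=8}
Op 6: UPDATE c=11 (auto-commit; committed c=11)
After op 6: visible(b) = 9 (pending={}, committed={a=13, b=9, c=11, e=8})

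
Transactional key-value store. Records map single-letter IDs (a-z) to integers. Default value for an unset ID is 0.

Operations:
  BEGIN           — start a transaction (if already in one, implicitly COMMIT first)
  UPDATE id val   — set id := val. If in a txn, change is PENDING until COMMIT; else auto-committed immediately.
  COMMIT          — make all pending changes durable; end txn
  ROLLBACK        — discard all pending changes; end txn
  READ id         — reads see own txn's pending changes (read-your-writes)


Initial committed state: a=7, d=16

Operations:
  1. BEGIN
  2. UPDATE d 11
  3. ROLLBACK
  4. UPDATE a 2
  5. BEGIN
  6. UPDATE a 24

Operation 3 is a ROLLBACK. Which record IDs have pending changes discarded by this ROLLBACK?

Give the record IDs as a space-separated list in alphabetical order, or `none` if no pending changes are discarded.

Initial committed: {a=7, d=16}
Op 1: BEGIN: in_txn=True, pending={}
Op 2: UPDATE d=11 (pending; pending now {d=11})
Op 3: ROLLBACK: discarded pending ['d']; in_txn=False
Op 4: UPDATE a=2 (auto-commit; committed a=2)
Op 5: BEGIN: in_txn=True, pending={}
Op 6: UPDATE a=24 (pending; pending now {a=24})
ROLLBACK at op 3 discards: ['d']

Answer: d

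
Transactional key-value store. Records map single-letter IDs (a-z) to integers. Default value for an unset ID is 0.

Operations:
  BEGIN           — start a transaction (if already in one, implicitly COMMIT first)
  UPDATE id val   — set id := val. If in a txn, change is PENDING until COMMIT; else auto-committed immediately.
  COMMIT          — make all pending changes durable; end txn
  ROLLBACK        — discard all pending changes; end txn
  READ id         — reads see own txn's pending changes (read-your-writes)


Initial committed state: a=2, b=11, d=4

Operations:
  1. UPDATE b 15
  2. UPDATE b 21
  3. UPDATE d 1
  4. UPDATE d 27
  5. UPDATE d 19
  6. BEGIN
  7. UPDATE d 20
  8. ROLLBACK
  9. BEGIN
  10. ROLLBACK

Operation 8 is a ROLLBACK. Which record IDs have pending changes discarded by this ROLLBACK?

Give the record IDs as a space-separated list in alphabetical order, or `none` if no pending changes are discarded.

Answer: d

Derivation:
Initial committed: {a=2, b=11, d=4}
Op 1: UPDATE b=15 (auto-commit; committed b=15)
Op 2: UPDATE b=21 (auto-commit; committed b=21)
Op 3: UPDATE d=1 (auto-commit; committed d=1)
Op 4: UPDATE d=27 (auto-commit; committed d=27)
Op 5: UPDATE d=19 (auto-commit; committed d=19)
Op 6: BEGIN: in_txn=True, pending={}
Op 7: UPDATE d=20 (pending; pending now {d=20})
Op 8: ROLLBACK: discarded pending ['d']; in_txn=False
Op 9: BEGIN: in_txn=True, pending={}
Op 10: ROLLBACK: discarded pending []; in_txn=False
ROLLBACK at op 8 discards: ['d']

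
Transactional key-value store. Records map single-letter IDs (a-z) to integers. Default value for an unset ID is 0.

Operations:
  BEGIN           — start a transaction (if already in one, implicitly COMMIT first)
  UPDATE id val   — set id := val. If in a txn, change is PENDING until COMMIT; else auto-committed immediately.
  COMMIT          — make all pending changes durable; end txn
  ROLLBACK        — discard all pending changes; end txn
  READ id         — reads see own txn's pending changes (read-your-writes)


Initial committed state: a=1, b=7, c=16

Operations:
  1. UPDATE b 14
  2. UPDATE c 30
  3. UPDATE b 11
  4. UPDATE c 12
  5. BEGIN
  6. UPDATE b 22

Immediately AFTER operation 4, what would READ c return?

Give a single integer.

Initial committed: {a=1, b=7, c=16}
Op 1: UPDATE b=14 (auto-commit; committed b=14)
Op 2: UPDATE c=30 (auto-commit; committed c=30)
Op 3: UPDATE b=11 (auto-commit; committed b=11)
Op 4: UPDATE c=12 (auto-commit; committed c=12)
After op 4: visible(c) = 12 (pending={}, committed={a=1, b=11, c=12})

Answer: 12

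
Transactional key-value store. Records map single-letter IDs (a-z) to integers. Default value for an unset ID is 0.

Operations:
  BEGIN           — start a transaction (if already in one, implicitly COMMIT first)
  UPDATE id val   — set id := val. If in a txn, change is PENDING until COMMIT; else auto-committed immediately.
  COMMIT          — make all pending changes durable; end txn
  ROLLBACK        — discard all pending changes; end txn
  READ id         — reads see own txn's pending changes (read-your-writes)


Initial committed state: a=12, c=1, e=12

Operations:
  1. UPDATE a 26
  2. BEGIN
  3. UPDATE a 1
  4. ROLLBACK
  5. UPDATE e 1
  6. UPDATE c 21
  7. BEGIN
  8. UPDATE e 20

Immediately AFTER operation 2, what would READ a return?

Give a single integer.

Answer: 26

Derivation:
Initial committed: {a=12, c=1, e=12}
Op 1: UPDATE a=26 (auto-commit; committed a=26)
Op 2: BEGIN: in_txn=True, pending={}
After op 2: visible(a) = 26 (pending={}, committed={a=26, c=1, e=12})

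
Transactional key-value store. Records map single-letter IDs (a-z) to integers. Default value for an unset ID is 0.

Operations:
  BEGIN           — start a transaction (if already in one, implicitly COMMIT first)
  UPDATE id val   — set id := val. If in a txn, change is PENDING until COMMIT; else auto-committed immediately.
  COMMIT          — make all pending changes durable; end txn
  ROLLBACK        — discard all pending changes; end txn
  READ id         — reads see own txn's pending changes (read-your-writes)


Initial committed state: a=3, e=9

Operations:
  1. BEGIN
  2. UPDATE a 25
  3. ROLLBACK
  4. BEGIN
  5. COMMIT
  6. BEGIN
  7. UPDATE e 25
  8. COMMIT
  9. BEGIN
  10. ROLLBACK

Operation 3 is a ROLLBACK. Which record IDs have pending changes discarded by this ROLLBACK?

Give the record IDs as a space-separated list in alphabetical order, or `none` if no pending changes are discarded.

Initial committed: {a=3, e=9}
Op 1: BEGIN: in_txn=True, pending={}
Op 2: UPDATE a=25 (pending; pending now {a=25})
Op 3: ROLLBACK: discarded pending ['a']; in_txn=False
Op 4: BEGIN: in_txn=True, pending={}
Op 5: COMMIT: merged [] into committed; committed now {a=3, e=9}
Op 6: BEGIN: in_txn=True, pending={}
Op 7: UPDATE e=25 (pending; pending now {e=25})
Op 8: COMMIT: merged ['e'] into committed; committed now {a=3, e=25}
Op 9: BEGIN: in_txn=True, pending={}
Op 10: ROLLBACK: discarded pending []; in_txn=False
ROLLBACK at op 3 discards: ['a']

Answer: a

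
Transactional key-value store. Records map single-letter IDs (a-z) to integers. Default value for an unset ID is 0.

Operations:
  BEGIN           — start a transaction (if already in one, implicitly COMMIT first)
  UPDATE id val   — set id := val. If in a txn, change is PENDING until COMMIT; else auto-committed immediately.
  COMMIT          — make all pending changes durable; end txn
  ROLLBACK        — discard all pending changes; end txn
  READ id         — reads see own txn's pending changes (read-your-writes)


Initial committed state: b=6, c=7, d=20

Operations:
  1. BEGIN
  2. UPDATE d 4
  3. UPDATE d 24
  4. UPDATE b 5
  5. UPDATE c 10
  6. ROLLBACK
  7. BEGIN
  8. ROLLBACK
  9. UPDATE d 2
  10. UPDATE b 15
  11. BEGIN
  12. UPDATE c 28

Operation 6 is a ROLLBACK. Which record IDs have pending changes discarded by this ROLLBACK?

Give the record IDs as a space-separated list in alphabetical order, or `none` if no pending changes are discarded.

Answer: b c d

Derivation:
Initial committed: {b=6, c=7, d=20}
Op 1: BEGIN: in_txn=True, pending={}
Op 2: UPDATE d=4 (pending; pending now {d=4})
Op 3: UPDATE d=24 (pending; pending now {d=24})
Op 4: UPDATE b=5 (pending; pending now {b=5, d=24})
Op 5: UPDATE c=10 (pending; pending now {b=5, c=10, d=24})
Op 6: ROLLBACK: discarded pending ['b', 'c', 'd']; in_txn=False
Op 7: BEGIN: in_txn=True, pending={}
Op 8: ROLLBACK: discarded pending []; in_txn=False
Op 9: UPDATE d=2 (auto-commit; committed d=2)
Op 10: UPDATE b=15 (auto-commit; committed b=15)
Op 11: BEGIN: in_txn=True, pending={}
Op 12: UPDATE c=28 (pending; pending now {c=28})
ROLLBACK at op 6 discards: ['b', 'c', 'd']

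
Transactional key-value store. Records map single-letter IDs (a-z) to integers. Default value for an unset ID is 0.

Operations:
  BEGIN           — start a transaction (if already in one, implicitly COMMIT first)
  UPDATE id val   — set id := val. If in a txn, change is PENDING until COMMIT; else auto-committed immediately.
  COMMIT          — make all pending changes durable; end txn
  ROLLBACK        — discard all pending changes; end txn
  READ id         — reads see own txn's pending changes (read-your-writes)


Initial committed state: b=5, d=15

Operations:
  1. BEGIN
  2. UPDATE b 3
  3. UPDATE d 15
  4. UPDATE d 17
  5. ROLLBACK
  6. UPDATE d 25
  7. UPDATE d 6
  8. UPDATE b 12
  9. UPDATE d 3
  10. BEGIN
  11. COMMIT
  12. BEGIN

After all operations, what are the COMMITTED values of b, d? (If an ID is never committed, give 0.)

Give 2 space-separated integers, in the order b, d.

Answer: 12 3

Derivation:
Initial committed: {b=5, d=15}
Op 1: BEGIN: in_txn=True, pending={}
Op 2: UPDATE b=3 (pending; pending now {b=3})
Op 3: UPDATE d=15 (pending; pending now {b=3, d=15})
Op 4: UPDATE d=17 (pending; pending now {b=3, d=17})
Op 5: ROLLBACK: discarded pending ['b', 'd']; in_txn=False
Op 6: UPDATE d=25 (auto-commit; committed d=25)
Op 7: UPDATE d=6 (auto-commit; committed d=6)
Op 8: UPDATE b=12 (auto-commit; committed b=12)
Op 9: UPDATE d=3 (auto-commit; committed d=3)
Op 10: BEGIN: in_txn=True, pending={}
Op 11: COMMIT: merged [] into committed; committed now {b=12, d=3}
Op 12: BEGIN: in_txn=True, pending={}
Final committed: {b=12, d=3}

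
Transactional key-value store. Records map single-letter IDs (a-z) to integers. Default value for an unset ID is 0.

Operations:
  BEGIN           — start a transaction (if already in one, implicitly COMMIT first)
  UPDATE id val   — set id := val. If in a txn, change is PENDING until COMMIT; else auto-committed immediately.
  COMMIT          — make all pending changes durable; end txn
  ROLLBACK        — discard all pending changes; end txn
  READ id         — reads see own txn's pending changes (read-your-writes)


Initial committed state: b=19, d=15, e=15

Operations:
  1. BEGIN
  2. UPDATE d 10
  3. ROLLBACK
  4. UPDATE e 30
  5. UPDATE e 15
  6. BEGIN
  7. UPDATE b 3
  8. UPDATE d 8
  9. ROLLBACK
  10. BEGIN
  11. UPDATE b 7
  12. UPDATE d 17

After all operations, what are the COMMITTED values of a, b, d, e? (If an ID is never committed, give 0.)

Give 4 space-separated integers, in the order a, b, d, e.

Initial committed: {b=19, d=15, e=15}
Op 1: BEGIN: in_txn=True, pending={}
Op 2: UPDATE d=10 (pending; pending now {d=10})
Op 3: ROLLBACK: discarded pending ['d']; in_txn=False
Op 4: UPDATE e=30 (auto-commit; committed e=30)
Op 5: UPDATE e=15 (auto-commit; committed e=15)
Op 6: BEGIN: in_txn=True, pending={}
Op 7: UPDATE b=3 (pending; pending now {b=3})
Op 8: UPDATE d=8 (pending; pending now {b=3, d=8})
Op 9: ROLLBACK: discarded pending ['b', 'd']; in_txn=False
Op 10: BEGIN: in_txn=True, pending={}
Op 11: UPDATE b=7 (pending; pending now {b=7})
Op 12: UPDATE d=17 (pending; pending now {b=7, d=17})
Final committed: {b=19, d=15, e=15}

Answer: 0 19 15 15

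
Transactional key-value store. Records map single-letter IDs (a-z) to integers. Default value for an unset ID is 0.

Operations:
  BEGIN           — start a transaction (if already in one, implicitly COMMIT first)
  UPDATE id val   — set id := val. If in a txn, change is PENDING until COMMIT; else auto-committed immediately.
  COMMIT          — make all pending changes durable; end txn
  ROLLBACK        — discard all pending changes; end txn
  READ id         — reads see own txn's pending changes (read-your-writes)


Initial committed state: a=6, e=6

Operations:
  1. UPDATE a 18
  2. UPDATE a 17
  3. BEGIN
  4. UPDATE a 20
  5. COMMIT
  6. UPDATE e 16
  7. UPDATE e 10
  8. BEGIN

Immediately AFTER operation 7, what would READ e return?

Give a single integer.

Answer: 10

Derivation:
Initial committed: {a=6, e=6}
Op 1: UPDATE a=18 (auto-commit; committed a=18)
Op 2: UPDATE a=17 (auto-commit; committed a=17)
Op 3: BEGIN: in_txn=True, pending={}
Op 4: UPDATE a=20 (pending; pending now {a=20})
Op 5: COMMIT: merged ['a'] into committed; committed now {a=20, e=6}
Op 6: UPDATE e=16 (auto-commit; committed e=16)
Op 7: UPDATE e=10 (auto-commit; committed e=10)
After op 7: visible(e) = 10 (pending={}, committed={a=20, e=10})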